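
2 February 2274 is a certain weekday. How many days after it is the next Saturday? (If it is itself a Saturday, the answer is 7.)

Feb 2, 2274 is a Monday.
From Monday to the next Saturday is 5 days.

5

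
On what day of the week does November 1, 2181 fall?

Doomsday rule: the anchor day for the 2100s is Sunday. For year 81: 81÷12 = 6 r 9, and 9÷4 = 2, so 6+9+2 = 17.
Sunday + 17 ≡ Wednesday — that's 2181's doomsday.
In November the doomsday date is Nov 7.
Nov 1 is 6 days before Nov 7; 6 mod 7 = 6, so Wednesday − 6 = Thursday.

Thursday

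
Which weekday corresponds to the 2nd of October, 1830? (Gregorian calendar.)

Doomsday rule: the anchor day for the 1800s is Friday. For year 30: 30÷12 = 2 r 6, and 6÷4 = 1, so 2+6+1 = 9.
Friday + 9 ≡ Sunday — that's 1830's doomsday.
In October the doomsday date is Oct 10.
Oct 2 is 8 days before Oct 10; 8 mod 7 = 1, so Sunday − 1 = Saturday.

Saturday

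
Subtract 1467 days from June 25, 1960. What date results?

−366 (one year; includes Feb 29, 1960) → Jun 25, 1959 (1101 left).
−365 (one year) → Jun 25, 1958 (736 left).
−365 (one year) → Jun 25, 1957 (371 left).
−25 → May 31, 1957 (end of May, 31 days; 346 left).
−31 → Apr 30, 1957 (end of Apr, 30 days; 315 left).
−30 → Mar 31, 1957 (end of Mar, 31 days; 285 left).
−31 → Feb 28, 1957 (end of Feb, 28 days; 254 left).
−28 → Jan 31, 1957 (end of Jan, 31 days; 226 left).
−31 → Dec 31, 1956 (end of Dec, 31 days; 195 left).
−31 → Nov 30, 1956 (end of Nov, 30 days; 164 left).
−30 → Oct 31, 1956 (end of Oct, 31 days; 134 left).
−31 → Sep 30, 1956 (end of Sep, 30 days; 103 left).
−30 → Aug 31, 1956 (end of Aug, 31 days; 73 left).
−31 → Jul 31, 1956 (end of Jul, 31 days; 42 left).
−31 → Jun 30, 1956 (end of Jun, 30 days; 11 left).
−11 → Jun 19, 1956.

June 19, 1956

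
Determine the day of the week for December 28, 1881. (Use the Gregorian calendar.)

Wednesday

Doomsday rule: the anchor day for the 1800s is Friday. For year 81: 81÷12 = 6 r 9, and 9÷4 = 2, so 6+9+2 = 17.
Friday + 17 ≡ Monday — that's 1881's doomsday.
In December the doomsday date is Dec 12.
Dec 28 is 16 days after Dec 12; 16 mod 7 = 2, so Monday + 2 = Wednesday.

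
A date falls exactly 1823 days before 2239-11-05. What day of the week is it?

Saturday

First find the weekday of Nov 5, 2239. Doomsday rule: the anchor day for the 2200s is Friday. For year 39: 39÷12 = 3 r 3, and 3÷4 = 0, so 3+3+0 = 6.
Friday + 6 ≡ Thursday — that's 2239's doomsday.
In November the doomsday date is Nov 7.
Nov 5 is 2 days before Nov 7; 2 mod 7 = 2, so Thursday − 2 = Tuesday.
1823 mod 7 = 3, so 1823 days before a Tuesday is Tuesday − 3 = Saturday.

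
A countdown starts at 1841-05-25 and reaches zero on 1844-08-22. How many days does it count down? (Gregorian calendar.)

May 25, 1841 → May 25, 1842: 365 days.
May 25, 1842 → May 25, 1843: 365 days.
May 25, 1843 → May 25, 1844: 366 days (Feb 29, 1844 is in that span).
May 25, 1844 → Jun 25, 1844: 31 days (May has 31).
Jun 25, 1844 → Jul 25, 1844: 30 days (June has 30).
Jul 25, 1844 → Aug 22, 1844: 28 days.
Total: 1185 days.

1185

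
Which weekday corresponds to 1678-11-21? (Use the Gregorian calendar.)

Doomsday rule: the anchor day for the 1600s is Tuesday. For year 78: 78÷12 = 6 r 6, and 6÷4 = 1, so 6+6+1 = 13.
Tuesday + 13 ≡ Monday — that's 1678's doomsday.
In November the doomsday date is Nov 7.
Nov 21 is 14 days after Nov 7; 14 mod 7 = 0, so Monday + 0 = Monday.

Monday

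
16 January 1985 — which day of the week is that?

Wednesday

January 1, 1985 is a Tuesday.
Jan 1, 1985 → Jan 16, 1985: 15 days.
Total: 15 days.
15 mod 7 = 1, so Tuesday + 1 = Wednesday.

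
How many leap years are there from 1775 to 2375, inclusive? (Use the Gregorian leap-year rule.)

Multiples of 4 in [1775,2375]: 150.
Of those, multiples of 100: 6 (not leap unless ÷400).
Multiples of 400: 1.
Leap years = 150 − 6 + 1 = 145.

145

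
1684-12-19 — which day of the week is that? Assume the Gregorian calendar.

Doomsday rule: the anchor day for the 1600s is Tuesday. For year 84: 84÷12 = 7 r 0, and 0÷4 = 0, so 7+0+0 = 7.
Tuesday + 7 ≡ Tuesday — that's 1684's doomsday.
In December the doomsday date is Dec 12.
Dec 19 is 7 days after Dec 12; 7 mod 7 = 0, so Tuesday + 0 = Tuesday.

Tuesday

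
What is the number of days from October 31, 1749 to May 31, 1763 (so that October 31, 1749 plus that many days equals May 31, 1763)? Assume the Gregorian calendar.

4960

Oct 31, 1749 → Oct 31, 1750: 365 days.
Oct 31, 1750 → Oct 31, 1751: 365 days.
Oct 31, 1751 → Oct 31, 1752: 366 days (Feb 29, 1752 is in that span).
Oct 31, 1752 → Oct 31, 1753: 365 days.
Oct 31, 1753 → Oct 31, 1754: 365 days.
Oct 31, 1754 → Oct 31, 1755: 365 days.
Oct 31, 1755 → Oct 31, 1756: 366 days (Feb 29, 1756 is in that span).
Oct 31, 1756 → Oct 31, 1757: 365 days.
Oct 31, 1757 → Oct 31, 1758: 365 days.
Oct 31, 1758 → Oct 31, 1759: 365 days.
Oct 31, 1759 → Oct 31, 1760: 366 days (Feb 29, 1760 is in that span).
Oct 31, 1760 → Oct 31, 1761: 365 days.
Oct 31, 1761 → Oct 31, 1762: 365 days.
Oct 31, 1762 → Nov 30, 1762: 30 days (October has 31).
Nov 30, 1762 → Dec 30, 1762: 30 days (November has 30).
Dec 30, 1762 → Jan 30, 1763: 31 days (December has 31).
Jan 30, 1763 → Feb 28, 1763: 29 days (January has 31).
Feb 28, 1763 → Mar 28, 1763: 28 days (February has 28).
Mar 28, 1763 → Apr 28, 1763: 31 days (March has 31).
Apr 28, 1763 → May 28, 1763: 30 days (April has 30).
May 28, 1763 → May 31, 1763: 3 days.
Total: 4960 days.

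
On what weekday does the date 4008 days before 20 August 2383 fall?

Aug 20, 2383 is a Saturday.
4008 mod 7 = 4, so 4008 days before a Saturday is Saturday − 4 = Tuesday.

Tuesday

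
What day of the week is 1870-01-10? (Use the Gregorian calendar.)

Monday

Doomsday rule: the anchor day for the 1800s is Friday. For year 70: 70÷12 = 5 r 10, and 10÷4 = 2, so 5+10+2 = 17.
Friday + 17 ≡ Monday — that's 1870's doomsday.
In January the doomsday date is Jan 3 (1870 is not a leap year).
Jan 10 is 7 days after Jan 3; 7 mod 7 = 0, so Monday + 0 = Monday.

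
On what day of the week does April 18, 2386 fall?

Doomsday rule: the anchor day for the 2300s is Wednesday. For year 86: 86÷12 = 7 r 2, and 2÷4 = 0, so 7+2+0 = 9.
Wednesday + 9 ≡ Friday — that's 2386's doomsday.
In April the doomsday date is Apr 4.
Apr 18 is 14 days after Apr 4; 14 mod 7 = 0, so Friday + 0 = Friday.

Friday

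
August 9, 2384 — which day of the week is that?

Thursday

Doomsday rule: the anchor day for the 2300s is Wednesday. For year 84: 84÷12 = 7 r 0, and 0÷4 = 0, so 7+0+0 = 7.
Wednesday + 7 ≡ Wednesday — that's 2384's doomsday.
In August the doomsday date is Aug 8.
Aug 9 is 1 day after Aug 8; 1 mod 7 = 1, so Wednesday + 1 = Thursday.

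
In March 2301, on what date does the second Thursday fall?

March 14, 2301

March 1, 2301 is a Friday.
The first Thursday is therefore March 7 (6 days later).
The second Thursday is 7 + 1×7 = March 14.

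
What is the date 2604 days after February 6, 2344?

+366 (one year; includes Feb 29, 2344) → Feb 6, 2345 (2238 left).
+365 (one year) → Feb 6, 2346 (1873 left).
+365 (one year) → Feb 6, 2347 (1508 left).
+365 (one year) → Feb 6, 2348 (1143 left).
+366 (one year; includes Feb 29, 2348) → Feb 6, 2349 (777 left).
+365 (one year) → Feb 6, 2350 (412 left).
+365 (one year) → Feb 6, 2351 (47 left).
Feb has 28 days: +23 → Mar 1, 2351 (24 left).
+24 → Mar 25, 2351.

March 25, 2351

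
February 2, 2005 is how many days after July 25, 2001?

Jul 25, 2001 → Jul 25, 2002: 365 days.
Jul 25, 2002 → Jul 25, 2003: 365 days.
Jul 25, 2003 → Jul 25, 2004: 366 days (Feb 29, 2004 is in that span).
Jul 25, 2004 → Aug 25, 2004: 31 days (July has 31).
Aug 25, 2004 → Sep 25, 2004: 31 days (August has 31).
Sep 25, 2004 → Oct 25, 2004: 30 days (September has 30).
Oct 25, 2004 → Nov 25, 2004: 31 days (October has 31).
Nov 25, 2004 → Dec 25, 2004: 30 days (November has 30).
Dec 25, 2004 → Jan 25, 2005: 31 days (December has 31).
Jan 25, 2005 → Feb 2, 2005: 8 days.
Total: 1288 days.

1288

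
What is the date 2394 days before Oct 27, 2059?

April 7, 2053

−365 (one year) → Oct 27, 2058 (2029 left).
−365 (one year) → Oct 27, 2057 (1664 left).
−365 (one year) → Oct 27, 2056 (1299 left).
−366 (one year; includes Feb 29, 2056) → Oct 27, 2055 (933 left).
−365 (one year) → Oct 27, 2054 (568 left).
−365 (one year) → Oct 27, 2053 (203 left).
−27 → Sep 30, 2053 (end of Sep, 30 days; 176 left).
−30 → Aug 31, 2053 (end of Aug, 31 days; 146 left).
−31 → Jul 31, 2053 (end of Jul, 31 days; 115 left).
−31 → Jun 30, 2053 (end of Jun, 30 days; 84 left).
−30 → May 31, 2053 (end of May, 31 days; 54 left).
−31 → Apr 30, 2053 (end of Apr, 30 days; 23 left).
−23 → Apr 7, 2053.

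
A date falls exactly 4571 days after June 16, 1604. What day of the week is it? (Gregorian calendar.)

Wednesday

First find the weekday of Jun 16, 1604. Doomsday rule: the anchor day for the 1600s is Tuesday. For year 04: 4÷12 = 0 r 4, and 4÷4 = 1, so 0+4+1 = 5.
Tuesday + 5 ≡ Sunday — that's 1604's doomsday.
In June the doomsday date is Jun 6.
Jun 16 is 10 days after Jun 6; 10 mod 7 = 3, so Sunday + 3 = Wednesday.
4571 mod 7 = 0, so 4571 days after a Wednesday is Wednesday + 0 = Wednesday.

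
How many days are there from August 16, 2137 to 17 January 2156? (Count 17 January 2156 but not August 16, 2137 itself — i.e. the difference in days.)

6728

Aug 16, 2137 → Aug 16, 2138: 365 days.
Aug 16, 2138 → Aug 16, 2139: 365 days.
Aug 16, 2139 → Aug 16, 2140: 366 days (Feb 29, 2140 is in that span).
Aug 16, 2140 → Aug 16, 2141: 365 days.
Aug 16, 2141 → Aug 16, 2142: 365 days.
Aug 16, 2142 → Aug 16, 2143: 365 days.
Aug 16, 2143 → Aug 16, 2144: 366 days (Feb 29, 2144 is in that span).
Aug 16, 2144 → Aug 16, 2145: 365 days.
Aug 16, 2145 → Aug 16, 2146: 365 days.
Aug 16, 2146 → Aug 16, 2147: 365 days.
Aug 16, 2147 → Aug 16, 2148: 366 days (Feb 29, 2148 is in that span).
Aug 16, 2148 → Aug 16, 2149: 365 days.
Aug 16, 2149 → Aug 16, 2150: 365 days.
Aug 16, 2150 → Aug 16, 2151: 365 days.
Aug 16, 2151 → Aug 16, 2152: 366 days (Feb 29, 2152 is in that span).
Aug 16, 2152 → Aug 16, 2153: 365 days.
Aug 16, 2153 → Aug 16, 2154: 365 days.
Aug 16, 2154 → Aug 16, 2155: 365 days.
Aug 16, 2155 → Sep 16, 2155: 31 days (August has 31).
Sep 16, 2155 → Oct 16, 2155: 30 days (September has 30).
Oct 16, 2155 → Nov 16, 2155: 31 days (October has 31).
Nov 16, 2155 → Dec 16, 2155: 30 days (November has 30).
Dec 16, 2155 → Jan 16, 2156: 31 days (December has 31).
Jan 16, 2156 → Jan 17, 2156: 1 days.
Total: 6728 days.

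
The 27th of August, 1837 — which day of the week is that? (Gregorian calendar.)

Sunday

Doomsday rule: the anchor day for the 1800s is Friday. For year 37: 37÷12 = 3 r 1, and 1÷4 = 0, so 3+1+0 = 4.
Friday + 4 ≡ Tuesday — that's 1837's doomsday.
In August the doomsday date is Aug 8.
Aug 27 is 19 days after Aug 8; 19 mod 7 = 5, so Tuesday + 5 = Sunday.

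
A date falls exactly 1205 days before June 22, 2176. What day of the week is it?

Friday

First find the weekday of Jun 22, 2176. Doomsday rule: the anchor day for the 2100s is Sunday. For year 76: 76÷12 = 6 r 4, and 4÷4 = 1, so 6+4+1 = 11.
Sunday + 11 ≡ Thursday — that's 2176's doomsday.
In June the doomsday date is Jun 6.
Jun 22 is 16 days after Jun 6; 16 mod 7 = 2, so Thursday + 2 = Saturday.
1205 mod 7 = 1, so 1205 days before a Saturday is Saturday − 1 = Friday.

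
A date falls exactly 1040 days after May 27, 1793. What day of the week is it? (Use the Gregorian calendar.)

May 27, 1793 is a Monday.
1040 mod 7 = 4, so 1040 days after a Monday is Monday + 4 = Friday.

Friday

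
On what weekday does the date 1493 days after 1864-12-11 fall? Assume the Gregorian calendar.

First find the weekday of Dec 11, 1864. Doomsday rule: the anchor day for the 1800s is Friday. For year 64: 64÷12 = 5 r 4, and 4÷4 = 1, so 5+4+1 = 10.
Friday + 10 ≡ Monday — that's 1864's doomsday.
In December the doomsday date is Dec 12.
Dec 11 is 1 day before Dec 12; 1 mod 7 = 1, so Monday − 1 = Sunday.
1493 mod 7 = 2, so 1493 days after a Sunday is Sunday + 2 = Tuesday.

Tuesday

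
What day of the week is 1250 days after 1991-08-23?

Aug 23, 1991 is a Friday.
1250 mod 7 = 4, so 1250 days after a Friday is Friday + 4 = Tuesday.

Tuesday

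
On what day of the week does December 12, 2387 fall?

Doomsday rule: the anchor day for the 2300s is Wednesday. For year 87: 87÷12 = 7 r 3, and 3÷4 = 0, so 7+3+0 = 10.
Wednesday + 10 ≡ Saturday — that's 2387's doomsday.
In December the doomsday date is Dec 12.
Dec 12 is the doomsday itself: Saturday.

Saturday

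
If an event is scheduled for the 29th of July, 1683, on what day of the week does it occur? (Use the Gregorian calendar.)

Thursday

Doomsday rule: the anchor day for the 1600s is Tuesday. For year 83: 83÷12 = 6 r 11, and 11÷4 = 2, so 6+11+2 = 19.
Tuesday + 19 ≡ Sunday — that's 1683's doomsday.
In July the doomsday date is Jul 11.
Jul 29 is 18 days after Jul 11; 18 mod 7 = 4, so Sunday + 4 = Thursday.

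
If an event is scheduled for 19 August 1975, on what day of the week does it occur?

Doomsday rule: the anchor day for the 1900s is Wednesday. For year 75: 75÷12 = 6 r 3, and 3÷4 = 0, so 6+3+0 = 9.
Wednesday + 9 ≡ Friday — that's 1975's doomsday.
In August the doomsday date is Aug 8.
Aug 19 is 11 days after Aug 8; 11 mod 7 = 4, so Friday + 4 = Tuesday.

Tuesday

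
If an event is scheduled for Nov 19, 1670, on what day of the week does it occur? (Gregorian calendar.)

Doomsday rule: the anchor day for the 1600s is Tuesday. For year 70: 70÷12 = 5 r 10, and 10÷4 = 2, so 5+10+2 = 17.
Tuesday + 17 ≡ Friday — that's 1670's doomsday.
In November the doomsday date is Nov 7.
Nov 19 is 12 days after Nov 7; 12 mod 7 = 5, so Friday + 5 = Wednesday.

Wednesday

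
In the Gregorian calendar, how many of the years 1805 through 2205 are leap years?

97

Multiples of 4 in [1805,2205]: 100.
Of those, multiples of 100: 4 (not leap unless ÷400).
Multiples of 400: 1.
Leap years = 100 − 4 + 1 = 97.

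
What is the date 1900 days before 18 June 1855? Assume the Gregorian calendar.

−365 (one year) → Jun 18, 1854 (1535 left).
−365 (one year) → Jun 18, 1853 (1170 left).
−365 (one year) → Jun 18, 1852 (805 left).
−366 (one year; includes Feb 29, 1852) → Jun 18, 1851 (439 left).
−365 (one year) → Jun 18, 1850 (74 left).
−18 → May 31, 1850 (end of May, 31 days; 56 left).
−31 → Apr 30, 1850 (end of Apr, 30 days; 25 left).
−25 → Apr 5, 1850.

April 5, 1850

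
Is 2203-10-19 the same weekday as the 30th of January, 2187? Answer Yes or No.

From Jan 30, 2187 to Oct 19, 2203 is 6105 days.
6105 mod 7 = 1, so they are different weekdays.
(Jan 30, 2187 is a Tuesday; Oct 19, 2203 is a Wednesday.)

No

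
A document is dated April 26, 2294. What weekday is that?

Thursday

Doomsday rule: the anchor day for the 2200s is Friday. For year 94: 94÷12 = 7 r 10, and 10÷4 = 2, so 7+10+2 = 19.
Friday + 19 ≡ Wednesday — that's 2294's doomsday.
In April the doomsday date is Apr 4.
Apr 26 is 22 days after Apr 4; 22 mod 7 = 1, so Wednesday + 1 = Thursday.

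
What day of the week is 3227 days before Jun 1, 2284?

Sunday

Jun 1, 2284 is a Sunday.
3227 mod 7 = 0, so 3227 days before a Sunday is Sunday − 0 = Sunday.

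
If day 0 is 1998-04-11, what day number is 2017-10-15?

7127

Apr 11, 1998 → Apr 11, 1999: 365 days.
Apr 11, 1999 → Apr 11, 2000: 366 days (Feb 29, 2000 is in that span).
Apr 11, 2000 → Apr 11, 2001: 365 days.
Apr 11, 2001 → Apr 11, 2002: 365 days.
Apr 11, 2002 → Apr 11, 2003: 365 days.
Apr 11, 2003 → Apr 11, 2004: 366 days (Feb 29, 2004 is in that span).
Apr 11, 2004 → Apr 11, 2005: 365 days.
Apr 11, 2005 → Apr 11, 2006: 365 days.
Apr 11, 2006 → Apr 11, 2007: 365 days.
Apr 11, 2007 → Apr 11, 2008: 366 days (Feb 29, 2008 is in that span).
Apr 11, 2008 → Apr 11, 2009: 365 days.
Apr 11, 2009 → Apr 11, 2010: 365 days.
Apr 11, 2010 → Apr 11, 2011: 365 days.
Apr 11, 2011 → Apr 11, 2012: 366 days (Feb 29, 2012 is in that span).
Apr 11, 2012 → Apr 11, 2013: 365 days.
Apr 11, 2013 → Apr 11, 2014: 365 days.
Apr 11, 2014 → Apr 11, 2015: 365 days.
Apr 11, 2015 → Apr 11, 2016: 366 days (Feb 29, 2016 is in that span).
Apr 11, 2016 → Apr 11, 2017: 365 days.
Apr 11, 2017 → May 11, 2017: 30 days (April has 30).
May 11, 2017 → Jun 11, 2017: 31 days (May has 31).
Jun 11, 2017 → Jul 11, 2017: 30 days (June has 30).
Jul 11, 2017 → Aug 11, 2017: 31 days (July has 31).
Aug 11, 2017 → Sep 11, 2017: 31 days (August has 31).
Sep 11, 2017 → Oct 11, 2017: 30 days (September has 30).
Oct 11, 2017 → Oct 15, 2017: 4 days.
Total: 7127 days.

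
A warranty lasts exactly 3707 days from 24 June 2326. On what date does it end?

August 17, 2336

+365 (one year) → Jun 24, 2327 (3342 left).
+366 (one year; includes Feb 29, 2328) → Jun 24, 2328 (2976 left).
+365 (one year) → Jun 24, 2329 (2611 left).
+365 (one year) → Jun 24, 2330 (2246 left).
+365 (one year) → Jun 24, 2331 (1881 left).
+366 (one year; includes Feb 29, 2332) → Jun 24, 2332 (1515 left).
+365 (one year) → Jun 24, 2333 (1150 left).
+365 (one year) → Jun 24, 2334 (785 left).
+365 (one year) → Jun 24, 2335 (420 left).
+366 (one year; includes Feb 29, 2336) → Jun 24, 2336 (54 left).
Jun has 30 days: +7 → Jul 1, 2336 (47 left).
Jul has 31 days: +31 → Aug 1, 2336 (16 left).
+16 → Aug 17, 2336.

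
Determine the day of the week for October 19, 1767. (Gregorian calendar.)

Monday

Doomsday rule: the anchor day for the 1700s is Sunday. For year 67: 67÷12 = 5 r 7, and 7÷4 = 1, so 5+7+1 = 13.
Sunday + 13 ≡ Saturday — that's 1767's doomsday.
In October the doomsday date is Oct 10.
Oct 19 is 9 days after Oct 10; 9 mod 7 = 2, so Saturday + 2 = Monday.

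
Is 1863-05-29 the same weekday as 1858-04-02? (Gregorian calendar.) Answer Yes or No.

From Apr 2, 1858 to May 29, 1863 is 1883 days.
1883 mod 7 = 0, so they are the same weekday.
(Apr 2, 1858 is a Friday; May 29, 1863 is a Friday.)

Yes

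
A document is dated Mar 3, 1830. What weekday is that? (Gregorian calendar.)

Doomsday rule: the anchor day for the 1800s is Friday. For year 30: 30÷12 = 2 r 6, and 6÷4 = 1, so 2+6+1 = 9.
Friday + 9 ≡ Sunday — that's 1830's doomsday.
In March the doomsday date is Mar 14.
Mar 3 is 11 days before Mar 14; 11 mod 7 = 4, so Sunday − 4 = Wednesday.

Wednesday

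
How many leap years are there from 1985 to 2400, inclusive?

101

Multiples of 4 in [1985,2400]: 104.
Of those, multiples of 100: 5 (not leap unless ÷400).
Multiples of 400: 2.
Leap years = 104 − 5 + 2 = 101.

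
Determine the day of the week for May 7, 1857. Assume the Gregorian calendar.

Thursday

Doomsday rule: the anchor day for the 1800s is Friday. For year 57: 57÷12 = 4 r 9, and 9÷4 = 2, so 4+9+2 = 15.
Friday + 15 ≡ Saturday — that's 1857's doomsday.
In May the doomsday date is May 9.
May 7 is 2 days before May 9; 2 mod 7 = 2, so Saturday − 2 = Thursday.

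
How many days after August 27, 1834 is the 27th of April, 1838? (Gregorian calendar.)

Aug 27, 1834 → Aug 27, 1835: 365 days.
Aug 27, 1835 → Aug 27, 1836: 366 days (Feb 29, 1836 is in that span).
Aug 27, 1836 → Aug 27, 1837: 365 days.
Aug 27, 1837 → Sep 27, 1837: 31 days (August has 31).
Sep 27, 1837 → Oct 27, 1837: 30 days (September has 30).
Oct 27, 1837 → Nov 27, 1837: 31 days (October has 31).
Nov 27, 1837 → Dec 27, 1837: 30 days (November has 30).
Dec 27, 1837 → Jan 27, 1838: 31 days (December has 31).
Jan 27, 1838 → Feb 27, 1838: 31 days (January has 31).
Feb 27, 1838 → Mar 27, 1838: 28 days (February has 28).
Mar 27, 1838 → Apr 27, 1838: 31 days.
Total: 1339 days.

1339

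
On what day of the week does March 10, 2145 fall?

Wednesday

January 1, 2145 is a Friday.
Jan 1, 2145 → Feb 1, 2145: 31 days (January has 31).
Feb 1, 2145 → Mar 1, 2145: 28 days (February has 28).
Mar 1, 2145 → Mar 10, 2145: 9 days.
Total: 68 days.
68 mod 7 = 5, so Friday + 5 = Wednesday.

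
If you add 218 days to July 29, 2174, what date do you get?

March 4, 2175

Jul has 31 days: +3 → Aug 1, 2174 (215 left).
Aug has 31 days: +31 → Sep 1, 2174 (184 left).
Sep has 30 days: +30 → Oct 1, 2174 (154 left).
Oct has 31 days: +31 → Nov 1, 2174 (123 left).
Nov has 30 days: +30 → Dec 1, 2174 (93 left).
Dec has 31 days: +31 → Jan 1, 2175 (62 left).
Jan has 31 days: +31 → Feb 1, 2175 (31 left).
Feb has 28 days: +28 → Mar 1, 2175 (3 left).
+3 → Mar 4, 2175.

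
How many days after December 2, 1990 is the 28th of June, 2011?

Dec 2, 1990 → Dec 2, 1991: 365 days.
Dec 2, 1991 → Dec 2, 1992: 366 days (Feb 29, 1992 is in that span).
Dec 2, 1992 → Dec 2, 1993: 365 days.
Dec 2, 1993 → Dec 2, 1994: 365 days.
Dec 2, 1994 → Dec 2, 1995: 365 days.
Dec 2, 1995 → Dec 2, 1996: 366 days (Feb 29, 1996 is in that span).
Dec 2, 1996 → Dec 2, 1997: 365 days.
Dec 2, 1997 → Dec 2, 1998: 365 days.
Dec 2, 1998 → Dec 2, 1999: 365 days.
Dec 2, 1999 → Dec 2, 2000: 366 days (Feb 29, 2000 is in that span).
Dec 2, 2000 → Dec 2, 2001: 365 days.
Dec 2, 2001 → Dec 2, 2002: 365 days.
Dec 2, 2002 → Dec 2, 2003: 365 days.
Dec 2, 2003 → Dec 2, 2004: 366 days (Feb 29, 2004 is in that span).
Dec 2, 2004 → Dec 2, 2005: 365 days.
Dec 2, 2005 → Dec 2, 2006: 365 days.
Dec 2, 2006 → Dec 2, 2007: 365 days.
Dec 2, 2007 → Dec 2, 2008: 366 days (Feb 29, 2008 is in that span).
Dec 2, 2008 → Dec 2, 2009: 365 days.
Dec 2, 2009 → Dec 2, 2010: 365 days.
Dec 2, 2010 → Jan 2, 2011: 31 days (December has 31).
Jan 2, 2011 → Feb 2, 2011: 31 days (January has 31).
Feb 2, 2011 → Mar 2, 2011: 28 days (February has 28).
Mar 2, 2011 → Apr 2, 2011: 31 days (March has 31).
Apr 2, 2011 → May 2, 2011: 30 days (April has 30).
May 2, 2011 → Jun 2, 2011: 31 days (May has 31).
Jun 2, 2011 → Jun 28, 2011: 26 days.
Total: 7513 days.

7513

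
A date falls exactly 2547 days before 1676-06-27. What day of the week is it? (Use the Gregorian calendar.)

Sunday

Jun 27, 1676 is a Saturday.
2547 mod 7 = 6, so 2547 days before a Saturday is Saturday − 6 = Sunday.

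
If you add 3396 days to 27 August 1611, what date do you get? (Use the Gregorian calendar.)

December 13, 1620

+366 (one year; includes Feb 29, 1612) → Aug 27, 1612 (3030 left).
+365 (one year) → Aug 27, 1613 (2665 left).
+365 (one year) → Aug 27, 1614 (2300 left).
+365 (one year) → Aug 27, 1615 (1935 left).
+366 (one year; includes Feb 29, 1616) → Aug 27, 1616 (1569 left).
+365 (one year) → Aug 27, 1617 (1204 left).
+365 (one year) → Aug 27, 1618 (839 left).
+365 (one year) → Aug 27, 1619 (474 left).
+366 (one year; includes Feb 29, 1620) → Aug 27, 1620 (108 left).
Aug has 31 days: +5 → Sep 1, 1620 (103 left).
Sep has 30 days: +30 → Oct 1, 1620 (73 left).
Oct has 31 days: +31 → Nov 1, 1620 (42 left).
Nov has 30 days: +30 → Dec 1, 1620 (12 left).
+12 → Dec 13, 1620.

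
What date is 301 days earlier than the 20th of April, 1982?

−20 → Mar 31, 1982 (end of Mar, 31 days; 281 left).
−31 → Feb 28, 1982 (end of Feb, 28 days; 250 left).
−28 → Jan 31, 1982 (end of Jan, 31 days; 222 left).
−31 → Dec 31, 1981 (end of Dec, 31 days; 191 left).
−31 → Nov 30, 1981 (end of Nov, 30 days; 160 left).
−30 → Oct 31, 1981 (end of Oct, 31 days; 130 left).
−31 → Sep 30, 1981 (end of Sep, 30 days; 99 left).
−30 → Aug 31, 1981 (end of Aug, 31 days; 69 left).
−31 → Jul 31, 1981 (end of Jul, 31 days; 38 left).
−31 → Jun 30, 1981 (end of Jun, 30 days; 7 left).
−7 → Jun 23, 1981.

June 23, 1981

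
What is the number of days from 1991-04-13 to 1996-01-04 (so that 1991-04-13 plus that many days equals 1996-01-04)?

Apr 13, 1991 → Apr 13, 1992: 366 days (Feb 29, 1992 is in that span).
Apr 13, 1992 → Apr 13, 1993: 365 days.
Apr 13, 1993 → Apr 13, 1994: 365 days.
Apr 13, 1994 → Apr 13, 1995: 365 days.
Apr 13, 1995 → May 13, 1995: 30 days (April has 30).
May 13, 1995 → Jun 13, 1995: 31 days (May has 31).
Jun 13, 1995 → Jul 13, 1995: 30 days (June has 30).
Jul 13, 1995 → Aug 13, 1995: 31 days (July has 31).
Aug 13, 1995 → Sep 13, 1995: 31 days (August has 31).
Sep 13, 1995 → Oct 13, 1995: 30 days (September has 30).
Oct 13, 1995 → Nov 13, 1995: 31 days (October has 31).
Nov 13, 1995 → Dec 13, 1995: 30 days (November has 30).
Dec 13, 1995 → Jan 4, 1996: 22 days.
Total: 1727 days.

1727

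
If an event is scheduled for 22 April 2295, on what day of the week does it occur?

Doomsday rule: the anchor day for the 2200s is Friday. For year 95: 95÷12 = 7 r 11, and 11÷4 = 2, so 7+11+2 = 20.
Friday + 20 ≡ Thursday — that's 2295's doomsday.
In April the doomsday date is Apr 4.
Apr 22 is 18 days after Apr 4; 18 mod 7 = 4, so Thursday + 4 = Monday.

Monday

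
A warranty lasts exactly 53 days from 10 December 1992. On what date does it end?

February 1, 1993

Dec has 31 days: +22 → Jan 1, 1993 (31 left).
Jan has 31 days: +31 → Feb 1, 1993 (0 left).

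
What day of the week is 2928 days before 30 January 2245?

Tuesday

First find the weekday of Jan 30, 2245. Doomsday rule: the anchor day for the 2200s is Friday. For year 45: 45÷12 = 3 r 9, and 9÷4 = 2, so 3+9+2 = 14.
Friday + 14 ≡ Friday — that's 2245's doomsday.
In January the doomsday date is Jan 3 (2245 is not a leap year).
Jan 30 is 27 days after Jan 3; 27 mod 7 = 6, so Friday + 6 = Thursday.
2928 mod 7 = 2, so 2928 days before a Thursday is Thursday − 2 = Tuesday.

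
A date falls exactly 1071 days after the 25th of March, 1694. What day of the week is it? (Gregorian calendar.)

Mar 25, 1694 is a Thursday.
1071 mod 7 = 0, so 1071 days after a Thursday is Thursday + 0 = Thursday.

Thursday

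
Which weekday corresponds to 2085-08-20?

Monday

Doomsday rule: the anchor day for the 2000s is Tuesday. For year 85: 85÷12 = 7 r 1, and 1÷4 = 0, so 7+1+0 = 8.
Tuesday + 8 ≡ Wednesday — that's 2085's doomsday.
In August the doomsday date is Aug 8.
Aug 20 is 12 days after Aug 8; 12 mod 7 = 5, so Wednesday + 5 = Monday.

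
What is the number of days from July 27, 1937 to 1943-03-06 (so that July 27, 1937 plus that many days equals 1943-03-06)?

2048

Jul 27, 1937 → Jul 27, 1938: 365 days.
Jul 27, 1938 → Jul 27, 1939: 365 days.
Jul 27, 1939 → Jul 27, 1940: 366 days (Feb 29, 1940 is in that span).
Jul 27, 1940 → Jul 27, 1941: 365 days.
Jul 27, 1941 → Jul 27, 1942: 365 days.
Jul 27, 1942 → Aug 27, 1942: 31 days (July has 31).
Aug 27, 1942 → Sep 27, 1942: 31 days (August has 31).
Sep 27, 1942 → Oct 27, 1942: 30 days (September has 30).
Oct 27, 1942 → Nov 27, 1942: 31 days (October has 31).
Nov 27, 1942 → Dec 27, 1942: 30 days (November has 30).
Dec 27, 1942 → Jan 27, 1943: 31 days (December has 31).
Jan 27, 1943 → Feb 27, 1943: 31 days (January has 31).
Feb 27, 1943 → Mar 6, 1943: 7 days.
Total: 2048 days.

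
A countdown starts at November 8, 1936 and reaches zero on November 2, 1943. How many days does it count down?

2550

Nov 8, 1936 → Nov 8, 1937: 365 days.
Nov 8, 1937 → Nov 8, 1938: 365 days.
Nov 8, 1938 → Nov 8, 1939: 365 days.
Nov 8, 1939 → Nov 8, 1940: 366 days (Feb 29, 1940 is in that span).
Nov 8, 1940 → Nov 8, 1941: 365 days.
Nov 8, 1941 → Nov 8, 1942: 365 days.
Nov 8, 1942 → Dec 8, 1942: 30 days (November has 30).
Dec 8, 1942 → Jan 8, 1943: 31 days (December has 31).
Jan 8, 1943 → Feb 8, 1943: 31 days (January has 31).
Feb 8, 1943 → Mar 8, 1943: 28 days (February has 28).
Mar 8, 1943 → Apr 8, 1943: 31 days (March has 31).
Apr 8, 1943 → May 8, 1943: 30 days (April has 30).
May 8, 1943 → Jun 8, 1943: 31 days (May has 31).
Jun 8, 1943 → Jul 8, 1943: 30 days (June has 30).
Jul 8, 1943 → Aug 8, 1943: 31 days (July has 31).
Aug 8, 1943 → Sep 8, 1943: 31 days (August has 31).
Sep 8, 1943 → Oct 8, 1943: 30 days (September has 30).
Oct 8, 1943 → Nov 2, 1943: 25 days.
Total: 2550 days.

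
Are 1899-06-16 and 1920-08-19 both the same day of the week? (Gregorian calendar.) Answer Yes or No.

From Jun 16, 1899 to Aug 19, 1920 is 7734 days.
7734 mod 7 = 6, so they are different weekdays.
(Jun 16, 1899 is a Friday; Aug 19, 1920 is a Thursday.)

No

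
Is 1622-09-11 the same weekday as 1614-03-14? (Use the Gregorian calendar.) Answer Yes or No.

From Mar 14, 1614 to Sep 11, 1622 is 3103 days.
3103 mod 7 = 2, so they are different weekdays.
(Mar 14, 1614 is a Friday; Sep 11, 1622 is a Sunday.)

No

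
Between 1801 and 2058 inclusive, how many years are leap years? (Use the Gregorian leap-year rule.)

Multiples of 4 in [1801,2058]: 64.
Of those, multiples of 100: 2 (not leap unless ÷400).
Multiples of 400: 1.
Leap years = 64 − 2 + 1 = 63.

63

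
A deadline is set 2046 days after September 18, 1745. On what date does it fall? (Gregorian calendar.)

April 26, 1751

+365 (one year) → Sep 18, 1746 (1681 left).
+365 (one year) → Sep 18, 1747 (1316 left).
+366 (one year; includes Feb 29, 1748) → Sep 18, 1748 (950 left).
+365 (one year) → Sep 18, 1749 (585 left).
+365 (one year) → Sep 18, 1750 (220 left).
Sep has 30 days: +13 → Oct 1, 1750 (207 left).
Oct has 31 days: +31 → Nov 1, 1750 (176 left).
Nov has 30 days: +30 → Dec 1, 1750 (146 left).
Dec has 31 days: +31 → Jan 1, 1751 (115 left).
Jan has 31 days: +31 → Feb 1, 1751 (84 left).
Feb has 28 days: +28 → Mar 1, 1751 (56 left).
Mar has 31 days: +31 → Apr 1, 1751 (25 left).
+25 → Apr 26, 1751.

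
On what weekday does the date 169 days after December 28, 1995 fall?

Friday

Dec 28, 1995 is a Thursday.
169 mod 7 = 1, so 169 days after a Thursday is Thursday + 1 = Friday.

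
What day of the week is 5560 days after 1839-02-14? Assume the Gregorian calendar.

Saturday

First find the weekday of Feb 14, 1839. Doomsday rule: the anchor day for the 1800s is Friday. For year 39: 39÷12 = 3 r 3, and 3÷4 = 0, so 3+3+0 = 6.
Friday + 6 ≡ Thursday — that's 1839's doomsday.
In February the doomsday date is Feb 28 (1839 is not a leap year).
Feb 14 is 14 days before Feb 28; 14 mod 7 = 0, so Thursday − 0 = Thursday.
5560 mod 7 = 2, so 5560 days after a Thursday is Thursday + 2 = Saturday.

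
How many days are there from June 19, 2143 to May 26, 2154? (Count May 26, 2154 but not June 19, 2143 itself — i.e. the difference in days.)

3994

Jun 19, 2143 → Jun 19, 2144: 366 days (Feb 29, 2144 is in that span).
Jun 19, 2144 → Jun 19, 2145: 365 days.
Jun 19, 2145 → Jun 19, 2146: 365 days.
Jun 19, 2146 → Jun 19, 2147: 365 days.
Jun 19, 2147 → Jun 19, 2148: 366 days (Feb 29, 2148 is in that span).
Jun 19, 2148 → Jun 19, 2149: 365 days.
Jun 19, 2149 → Jun 19, 2150: 365 days.
Jun 19, 2150 → Jun 19, 2151: 365 days.
Jun 19, 2151 → Jun 19, 2152: 366 days (Feb 29, 2152 is in that span).
Jun 19, 2152 → Jun 19, 2153: 365 days.
Jun 19, 2153 → Jul 19, 2153: 30 days (June has 30).
Jul 19, 2153 → Aug 19, 2153: 31 days (July has 31).
Aug 19, 2153 → Sep 19, 2153: 31 days (August has 31).
Sep 19, 2153 → Oct 19, 2153: 30 days (September has 30).
Oct 19, 2153 → Nov 19, 2153: 31 days (October has 31).
Nov 19, 2153 → Dec 19, 2153: 30 days (November has 30).
Dec 19, 2153 → Jan 19, 2154: 31 days (December has 31).
Jan 19, 2154 → Feb 19, 2154: 31 days (January has 31).
Feb 19, 2154 → Mar 19, 2154: 28 days (February has 28).
Mar 19, 2154 → Apr 19, 2154: 31 days (March has 31).
Apr 19, 2154 → May 19, 2154: 30 days (April has 30).
May 19, 2154 → May 26, 2154: 7 days.
Total: 3994 days.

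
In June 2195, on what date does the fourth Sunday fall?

June 1, 2195 is a Monday.
The first Sunday is therefore June 7 (6 days later).
The fourth Sunday is 7 + 3×7 = June 28.

June 28, 2195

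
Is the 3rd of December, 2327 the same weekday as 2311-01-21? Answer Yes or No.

From Jan 21, 2311 to Dec 3, 2327 is 6160 days.
6160 mod 7 = 0, so they are the same weekday.
(Jan 21, 2311 is a Saturday; Dec 3, 2327 is a Saturday.)

Yes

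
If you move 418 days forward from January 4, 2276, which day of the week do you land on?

Jan 4, 2276 is a Tuesday.
418 mod 7 = 5, so 418 days after a Tuesday is Tuesday + 5 = Sunday.

Sunday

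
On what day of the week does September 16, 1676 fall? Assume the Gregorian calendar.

Wednesday

Doomsday rule: the anchor day for the 1600s is Tuesday. For year 76: 76÷12 = 6 r 4, and 4÷4 = 1, so 6+4+1 = 11.
Tuesday + 11 ≡ Saturday — that's 1676's doomsday.
In September the doomsday date is Sep 5.
Sep 16 is 11 days after Sep 5; 11 mod 7 = 4, so Saturday + 4 = Wednesday.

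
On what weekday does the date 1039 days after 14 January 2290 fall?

Jan 14, 2290 is a Tuesday.
1039 mod 7 = 3, so 1039 days after a Tuesday is Tuesday + 3 = Friday.

Friday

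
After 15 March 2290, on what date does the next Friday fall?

March 21, 2290

Mar 15, 2290 is a Saturday.
From Saturday to the next Friday is 6 days.
Mar 15, 2290 + 6 = Mar 21, 2290.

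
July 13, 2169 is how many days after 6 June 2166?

Jun 6, 2166 → Jun 6, 2167: 365 days.
Jun 6, 2167 → Jun 6, 2168: 366 days (Feb 29, 2168 is in that span).
Jun 6, 2168 → Jun 6, 2169: 365 days.
Jun 6, 2169 → Jul 6, 2169: 30 days (June has 30).
Jul 6, 2169 → Jul 13, 2169: 7 days.
Total: 1133 days.

1133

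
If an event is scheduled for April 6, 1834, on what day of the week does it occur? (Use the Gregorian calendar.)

Doomsday rule: the anchor day for the 1800s is Friday. For year 34: 34÷12 = 2 r 10, and 10÷4 = 2, so 2+10+2 = 14.
Friday + 14 ≡ Friday — that's 1834's doomsday.
In April the doomsday date is Apr 4.
Apr 6 is 2 days after Apr 4; 2 mod 7 = 2, so Friday + 2 = Sunday.

Sunday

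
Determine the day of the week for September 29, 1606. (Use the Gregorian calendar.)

Doomsday rule: the anchor day for the 1600s is Tuesday. For year 06: 6÷12 = 0 r 6, and 6÷4 = 1, so 0+6+1 = 7.
Tuesday + 7 ≡ Tuesday — that's 1606's doomsday.
In September the doomsday date is Sep 5.
Sep 29 is 24 days after Sep 5; 24 mod 7 = 3, so Tuesday + 3 = Friday.

Friday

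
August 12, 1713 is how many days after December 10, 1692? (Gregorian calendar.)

Dec 10, 1692 → Dec 10, 1693: 365 days.
Dec 10, 1693 → Dec 10, 1694: 365 days.
Dec 10, 1694 → Dec 10, 1695: 365 days.
Dec 10, 1695 → Dec 10, 1696: 366 days (Feb 29, 1696 is in that span).
Dec 10, 1696 → Dec 10, 1697: 365 days.
Dec 10, 1697 → Dec 10, 1698: 365 days.
Dec 10, 1698 → Dec 10, 1699: 365 days.
Dec 10, 1699 → Dec 10, 1700: 365 days.
Dec 10, 1700 → Dec 10, 1701: 365 days.
Dec 10, 1701 → Dec 10, 1702: 365 days.
Dec 10, 1702 → Dec 10, 1703: 365 days.
Dec 10, 1703 → Dec 10, 1704: 366 days (Feb 29, 1704 is in that span).
Dec 10, 1704 → Dec 10, 1705: 365 days.
Dec 10, 1705 → Dec 10, 1706: 365 days.
Dec 10, 1706 → Dec 10, 1707: 365 days.
Dec 10, 1707 → Dec 10, 1708: 366 days (Feb 29, 1708 is in that span).
Dec 10, 1708 → Dec 10, 1709: 365 days.
Dec 10, 1709 → Dec 10, 1710: 365 days.
Dec 10, 1710 → Dec 10, 1711: 365 days.
Dec 10, 1711 → Dec 10, 1712: 366 days (Feb 29, 1712 is in that span).
Dec 10, 1712 → Jan 10, 1713: 31 days (December has 31).
Jan 10, 1713 → Feb 10, 1713: 31 days (January has 31).
Feb 10, 1713 → Mar 10, 1713: 28 days (February has 28).
Mar 10, 1713 → Apr 10, 1713: 31 days (March has 31).
Apr 10, 1713 → May 10, 1713: 30 days (April has 30).
May 10, 1713 → Jun 10, 1713: 31 days (May has 31).
Jun 10, 1713 → Jul 10, 1713: 30 days (June has 30).
Jul 10, 1713 → Aug 10, 1713: 31 days (July has 31).
Aug 10, 1713 → Aug 12, 1713: 2 days.
Total: 7549 days.

7549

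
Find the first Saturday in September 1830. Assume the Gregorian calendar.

September 4, 1830

September 1, 1830 is a Wednesday.
The first Saturday is therefore September 4 (3 days later).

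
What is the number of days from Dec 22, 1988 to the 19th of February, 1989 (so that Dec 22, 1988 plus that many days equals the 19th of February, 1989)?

Dec 22, 1988 → Jan 22, 1989: 31 days (December has 31).
Jan 22, 1989 → Feb 19, 1989: 28 days.
Total: 59 days.

59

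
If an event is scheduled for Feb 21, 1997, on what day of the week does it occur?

Doomsday rule: the anchor day for the 1900s is Wednesday. For year 97: 97÷12 = 8 r 1, and 1÷4 = 0, so 8+1+0 = 9.
Wednesday + 9 ≡ Friday — that's 1997's doomsday.
In February the doomsday date is Feb 28 (1997 is not a leap year).
Feb 21 is 7 days before Feb 28; 7 mod 7 = 0, so Friday − 0 = Friday.

Friday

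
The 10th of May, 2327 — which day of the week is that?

Tuesday

Doomsday rule: the anchor day for the 2300s is Wednesday. For year 27: 27÷12 = 2 r 3, and 3÷4 = 0, so 2+3+0 = 5.
Wednesday + 5 ≡ Monday — that's 2327's doomsday.
In May the doomsday date is May 9.
May 10 is 1 day after May 9; 1 mod 7 = 1, so Monday + 1 = Tuesday.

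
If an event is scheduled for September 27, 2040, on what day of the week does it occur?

Thursday

January 1, 2040 is a Sunday.
Jan 1, 2040 → Feb 1, 2040: 31 days (January has 31).
Feb 1, 2040 → Mar 1, 2040: 29 days (February has 29).
Mar 1, 2040 → Apr 1, 2040: 31 days (March has 31).
Apr 1, 2040 → May 1, 2040: 30 days (April has 30).
May 1, 2040 → Jun 1, 2040: 31 days (May has 31).
Jun 1, 2040 → Jul 1, 2040: 30 days (June has 30).
Jul 1, 2040 → Aug 1, 2040: 31 days (July has 31).
Aug 1, 2040 → Sep 1, 2040: 31 days (August has 31).
Sep 1, 2040 → Sep 27, 2040: 26 days.
Total: 270 days.
270 mod 7 = 4, so Sunday + 4 = Thursday.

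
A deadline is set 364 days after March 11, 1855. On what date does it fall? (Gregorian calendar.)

Mar has 31 days: +21 → Apr 1, 1855 (343 left).
Apr has 30 days: +30 → May 1, 1855 (313 left).
May has 31 days: +31 → Jun 1, 1855 (282 left).
Jun has 30 days: +30 → Jul 1, 1855 (252 left).
Jul has 31 days: +31 → Aug 1, 1855 (221 left).
Aug has 31 days: +31 → Sep 1, 1855 (190 left).
Sep has 30 days: +30 → Oct 1, 1855 (160 left).
Oct has 31 days: +31 → Nov 1, 1855 (129 left).
Nov has 30 days: +30 → Dec 1, 1855 (99 left).
Dec has 31 days: +31 → Jan 1, 1856 (68 left).
Jan has 31 days: +31 → Feb 1, 1856 (37 left).
Feb has 29 days: +29 → Mar 1, 1856 (8 left).
+8 → Mar 9, 1856.

March 9, 1856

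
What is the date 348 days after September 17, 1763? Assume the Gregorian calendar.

Sep has 30 days: +14 → Oct 1, 1763 (334 left).
Oct has 31 days: +31 → Nov 1, 1763 (303 left).
Nov has 30 days: +30 → Dec 1, 1763 (273 left).
Dec has 31 days: +31 → Jan 1, 1764 (242 left).
Jan has 31 days: +31 → Feb 1, 1764 (211 left).
Feb has 29 days: +29 → Mar 1, 1764 (182 left).
Mar has 31 days: +31 → Apr 1, 1764 (151 left).
Apr has 30 days: +30 → May 1, 1764 (121 left).
May has 31 days: +31 → Jun 1, 1764 (90 left).
Jun has 30 days: +30 → Jul 1, 1764 (60 left).
Jul has 31 days: +31 → Aug 1, 1764 (29 left).
+29 → Aug 30, 1764.

August 30, 1764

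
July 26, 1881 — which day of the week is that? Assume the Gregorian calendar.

Tuesday

Doomsday rule: the anchor day for the 1800s is Friday. For year 81: 81÷12 = 6 r 9, and 9÷4 = 2, so 6+9+2 = 17.
Friday + 17 ≡ Monday — that's 1881's doomsday.
In July the doomsday date is Jul 11.
Jul 26 is 15 days after Jul 11; 15 mod 7 = 1, so Monday + 1 = Tuesday.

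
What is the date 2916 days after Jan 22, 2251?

+365 (one year) → Jan 22, 2252 (2551 left).
+366 (one year; includes Feb 29, 2252) → Jan 22, 2253 (2185 left).
+365 (one year) → Jan 22, 2254 (1820 left).
+365 (one year) → Jan 22, 2255 (1455 left).
+365 (one year) → Jan 22, 2256 (1090 left).
+366 (one year; includes Feb 29, 2256) → Jan 22, 2257 (724 left).
+365 (one year) → Jan 22, 2258 (359 left).
Jan has 31 days: +10 → Feb 1, 2258 (349 left).
Feb has 28 days: +28 → Mar 1, 2258 (321 left).
Mar has 31 days: +31 → Apr 1, 2258 (290 left).
Apr has 30 days: +30 → May 1, 2258 (260 left).
May has 31 days: +31 → Jun 1, 2258 (229 left).
Jun has 30 days: +30 → Jul 1, 2258 (199 left).
Jul has 31 days: +31 → Aug 1, 2258 (168 left).
Aug has 31 days: +31 → Sep 1, 2258 (137 left).
Sep has 30 days: +30 → Oct 1, 2258 (107 left).
Oct has 31 days: +31 → Nov 1, 2258 (76 left).
Nov has 30 days: +30 → Dec 1, 2258 (46 left).
Dec has 31 days: +31 → Jan 1, 2259 (15 left).
+15 → Jan 16, 2259.

January 16, 2259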